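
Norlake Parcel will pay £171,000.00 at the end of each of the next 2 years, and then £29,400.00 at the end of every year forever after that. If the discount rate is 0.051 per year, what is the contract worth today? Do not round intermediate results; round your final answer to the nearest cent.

£839390.50

PV of 2-year annuity: £171,000.00 × [1 − (1+0.051)^−2] / 0.051 = 317509.21826
Perpetuity value at year 2: £29,400.00 / 0.051 = 576470.58824
PV of perpetuity: 576470.58824 / (1+0.051)^2 = 521881.28404
Total PV = 317509.21826 + 521881.28404 = 839390.50230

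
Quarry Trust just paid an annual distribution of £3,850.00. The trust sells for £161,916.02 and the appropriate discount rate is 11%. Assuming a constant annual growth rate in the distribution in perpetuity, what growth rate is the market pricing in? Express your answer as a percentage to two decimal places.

8.42%

P = D₀(1+g)/(r−g) ⇒ P(r−g) = D₀(1+g) ⇒ g(P+D₀) = P·r − D₀
g = (P·r − D₀)/(P + D₀) = (£161,916.02×0.11 − £3,850.00) / (£161,916.02 + £3,850.00) = 0.084220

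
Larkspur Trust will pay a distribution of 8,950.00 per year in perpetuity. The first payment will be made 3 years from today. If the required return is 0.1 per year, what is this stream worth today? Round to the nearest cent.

73966.94

Value at end of year 2: C / r = 8,950.00 / 0.1 = 89,500.0000
Discount to today: PV = 89,500.0000 / (1 + 0.1)^2 = 89,500.0000 / 1.210000 = 73,966.94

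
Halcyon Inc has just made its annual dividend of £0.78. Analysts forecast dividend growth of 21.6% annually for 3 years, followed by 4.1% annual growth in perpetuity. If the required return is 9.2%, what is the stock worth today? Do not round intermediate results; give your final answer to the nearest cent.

£24.90

D_1 = 0.94848
D_2 = 1.15335
D_3 = 1.40248
Terminal value at year 3: TV = D_3×(1+g_2)/(r−g_2) = 1.45998/0.051 = 28.62700
P_0 = D_1/(1+r)^1 + D_2/(1+r)^2 + D_3/(1+r)^3 + TV/(1+r)^3
    = 0.86857 + 0.96720 + 1.07703 + 21.98406 = 24.89686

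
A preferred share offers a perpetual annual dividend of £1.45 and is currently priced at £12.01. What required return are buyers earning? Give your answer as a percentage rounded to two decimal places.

12.07%

P = C/r ⇒ r = C/P = £1.45/£12.01 = 0.120733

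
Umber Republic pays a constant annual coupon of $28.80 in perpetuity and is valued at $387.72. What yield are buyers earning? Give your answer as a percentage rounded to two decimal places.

7.43%

P = C/r ⇒ r = C/P = $28.80/$387.72 = 0.074280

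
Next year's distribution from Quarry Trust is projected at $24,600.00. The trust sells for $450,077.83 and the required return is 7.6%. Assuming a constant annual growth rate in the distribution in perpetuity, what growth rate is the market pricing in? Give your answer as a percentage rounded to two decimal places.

2.13%

P = D₁/(r−g) ⇒ g = r − D₁/P = 0.076 − $24,600.00/$450,077.83 = 0.021343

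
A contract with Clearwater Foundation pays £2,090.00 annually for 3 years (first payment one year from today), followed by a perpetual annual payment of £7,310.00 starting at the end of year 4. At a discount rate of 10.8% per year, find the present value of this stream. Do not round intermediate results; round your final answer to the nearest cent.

PV of 3-year annuity: £2,090.00 × [1 − (1+0.108)^−3] / 0.108 = 5125.18213
Perpetuity value at year 3: £7,310.00 / 0.108 = 67685.18519
PV of perpetuity: 67685.18519 / (1+0.108)^3 = 49759.30895
Total PV = 5125.18213 + 49759.30895 = 54884.49107

£54884.49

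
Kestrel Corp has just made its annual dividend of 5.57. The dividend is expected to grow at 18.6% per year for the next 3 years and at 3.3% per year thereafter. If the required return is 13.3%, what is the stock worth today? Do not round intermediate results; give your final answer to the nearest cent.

84.32

D_1 = 6.60602
D_2 = 7.83474
D_3 = 9.29200
Terminal value at year 3: TV = D_3×(1+g_2)/(r−g_2) = 9.59864/0.1 = 95.98637
P_0 = D_1/(1+r)^1 + D_2/(1+r)^2 + D_3/(1+r)^3 + TV/(1+r)^3
    = 5.83056 + 6.10330 + 6.38880 + 65.99634 = 84.31900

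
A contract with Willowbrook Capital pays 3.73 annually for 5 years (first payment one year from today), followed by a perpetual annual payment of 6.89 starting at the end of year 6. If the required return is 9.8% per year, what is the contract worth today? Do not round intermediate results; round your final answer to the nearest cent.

58.27

PV of 5-year annuity: 3.73 × [1 − (1+0.098)^−5] / 0.098 = 14.21218
Perpetuity value at year 5: 6.89 / 0.098 = 70.30612
PV of perpetuity: 70.30612 / (1+0.098)^5 = 44.05360
Total PV = 14.21218 + 44.05360 = 58.26578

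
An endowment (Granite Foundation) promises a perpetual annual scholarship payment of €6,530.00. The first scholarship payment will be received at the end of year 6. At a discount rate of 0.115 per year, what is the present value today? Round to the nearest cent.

€32948.91

Value at end of year 5: C / r = €6,530.00 / 0.115 = €56,782.6087
Discount to today: PV = €56,782.6087 / (1 + 0.115)^5 = €56,782.6087 / 1.723353 = €32,948.91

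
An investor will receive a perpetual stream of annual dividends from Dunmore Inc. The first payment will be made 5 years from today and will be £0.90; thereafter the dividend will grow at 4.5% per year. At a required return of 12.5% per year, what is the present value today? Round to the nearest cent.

Value at end of year 4: C₁ / (r − g) = £0.90 / (0.125 − 0.045) = £11.2500
Discount to today: PV = £11.2500 / (1 + 0.125)^4 = £11.2500 / 1.601807 = £7.02

£7.02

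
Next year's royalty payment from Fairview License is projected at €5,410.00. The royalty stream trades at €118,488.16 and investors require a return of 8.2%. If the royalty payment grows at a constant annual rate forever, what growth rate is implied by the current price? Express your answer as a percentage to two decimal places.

3.63%

P = D₁/(r−g) ⇒ g = r − D₁/P = 0.082 − €5,410.00/€118,488.16 = 0.036341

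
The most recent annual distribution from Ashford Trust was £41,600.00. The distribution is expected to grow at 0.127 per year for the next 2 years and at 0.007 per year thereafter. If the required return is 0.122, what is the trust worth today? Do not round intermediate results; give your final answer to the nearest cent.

£451282.14

D_1 = 46883.20000
D_2 = 52837.36640
Terminal value at year 2: TV = D_2×(1+g_2)/(r−g_2) = 53207.22796/0.115 = 462671.54752
P_0 = D_1/(1+r)^1 + D_2/(1+r)^2 + TV/(1+r)^2
    = 41785.38324 + 41971.59262 + 367525.16318 = 451282.13904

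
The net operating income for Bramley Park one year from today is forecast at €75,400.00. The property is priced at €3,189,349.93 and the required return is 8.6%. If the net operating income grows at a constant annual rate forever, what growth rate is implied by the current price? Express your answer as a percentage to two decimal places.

P = D₁/(r−g) ⇒ g = r − D₁/P = 0.086 − €75,400.00/€3,189,349.93 = 0.062359

6.24%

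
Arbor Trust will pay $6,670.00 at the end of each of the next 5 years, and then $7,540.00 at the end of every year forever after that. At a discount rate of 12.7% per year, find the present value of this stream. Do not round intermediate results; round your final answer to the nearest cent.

$56287.56

PV of 5-year annuity: $6,670.00 × [1 − (1+0.127)^−5] / 0.127 = 23632.67897
Perpetuity value at year 5: $7,540.00 / 0.127 = 59370.07874
PV of perpetuity: 59370.07874 / (1+0.127)^5 = 32654.87643
Total PV = 23632.67897 + 32654.87643 = 56287.55540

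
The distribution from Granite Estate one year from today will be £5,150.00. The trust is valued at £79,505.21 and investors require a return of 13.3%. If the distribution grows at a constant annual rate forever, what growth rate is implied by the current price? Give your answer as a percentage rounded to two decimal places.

P = D₁/(r−g) ⇒ g = r − D₁/P = 0.133 − £5,150.00/£79,505.21 = 0.068224

6.82%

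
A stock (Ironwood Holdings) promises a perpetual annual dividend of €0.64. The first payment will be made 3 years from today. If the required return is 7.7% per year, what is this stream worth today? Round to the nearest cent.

€7.17

Value at end of year 2: C / r = €0.64 / 0.077 = €8.3117
Discount to today: PV = €8.3117 / (1 + 0.077)^2 = €8.3117 / 1.159929 = €7.17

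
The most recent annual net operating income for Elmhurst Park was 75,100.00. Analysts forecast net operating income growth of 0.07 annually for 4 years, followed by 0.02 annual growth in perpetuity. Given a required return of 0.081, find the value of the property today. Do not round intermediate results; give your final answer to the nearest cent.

1498267.07

D_1 = 80357.00000
D_2 = 85981.99000
D_3 = 92000.72930
D_4 = 98440.78035
Terminal value at year 4: TV = D_4×(1+g_2)/(r−g_2) = 100409.59596/0.061 = 1646058.95013
P_0 = D_1/(1+r)^1 + D_2/(1+r)^2 + D_3/(1+r)^3 + D_4/(1+r)^4 + TV/(1+r)^4
    = 74335.80019 + 73579.37669 + 72830.65037 + 72089.54292 + 1205431.70134 = 1498267.07151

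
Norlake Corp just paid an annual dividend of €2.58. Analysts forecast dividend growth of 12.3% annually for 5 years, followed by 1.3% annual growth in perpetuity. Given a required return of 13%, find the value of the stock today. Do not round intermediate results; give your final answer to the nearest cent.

D_1 = 2.89734
D_2 = 3.25371
D_3 = 3.65392
D_4 = 4.10335
D_5 = 4.60806
Terminal value at year 5: TV = D_5×(1+g_2)/(r−g_2) = 4.66797/0.117 = 39.89717
P_0 = D_1/(1+r)^1 + D_2/(1+r)^2 + D_3/(1+r)^3 + D_4/(1+r)^4 + D_5/(1+r)^5 + TV/(1+r)^5
    = 2.56402 + 2.54813 + 2.53235 + 2.51666 + 2.50107 + 21.65458 = 34.31682

€34.32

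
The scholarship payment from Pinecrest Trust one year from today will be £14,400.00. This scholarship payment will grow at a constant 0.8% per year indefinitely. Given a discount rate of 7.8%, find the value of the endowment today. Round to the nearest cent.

Growing perpetuity: P = D₁ / (r − g) = £14,400.0000 / (0.078 − 0.008) = £205,714.29

£205714.29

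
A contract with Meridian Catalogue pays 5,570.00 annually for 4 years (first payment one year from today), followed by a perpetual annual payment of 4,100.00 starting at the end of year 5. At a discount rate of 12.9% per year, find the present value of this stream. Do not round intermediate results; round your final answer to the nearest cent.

36164.52

PV of 4-year annuity: 5,570.00 × [1 − (1+0.129)^−4] / 0.129 = 16602.28833
Perpetuity value at year 4: 4,100.00 / 0.129 = 31782.94574
PV of perpetuity: 31782.94574 / (1+0.129)^4 = 19562.23081
Total PV = 16602.28833 + 19562.23081 = 36164.51914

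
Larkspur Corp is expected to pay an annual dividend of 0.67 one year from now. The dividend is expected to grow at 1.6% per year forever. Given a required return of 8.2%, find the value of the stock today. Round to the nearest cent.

10.15

Growing perpetuity: P = D₁ / (r − g) = 0.6700 / (0.082 − 0.016) = 10.15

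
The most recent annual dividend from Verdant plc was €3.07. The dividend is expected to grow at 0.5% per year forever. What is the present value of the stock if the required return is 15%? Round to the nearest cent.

D₁ = D₀ × (1 + g) = €3.07 × 1.005 = €3.0854
Growing perpetuity: P = D₁ / (r − g) = €3.0854 / (0.15 − 0.005) = €21.28

€21.28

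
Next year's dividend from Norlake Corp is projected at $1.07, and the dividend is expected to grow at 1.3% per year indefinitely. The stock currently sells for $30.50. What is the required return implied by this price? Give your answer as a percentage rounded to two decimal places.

4.81%

P = D₁/(r − g) ⇒ r = D₁/P + g = $1.0700/$30.50 + 0.013 = 0.035082 + 0.013 = 0.048082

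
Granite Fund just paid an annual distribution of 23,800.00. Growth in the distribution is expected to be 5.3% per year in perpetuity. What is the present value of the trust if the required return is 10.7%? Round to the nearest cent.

464100.00

D₁ = D₀ × (1 + g) = 23,800.00 × 1.053 = 25,061.4000
Growing perpetuity: P = D₁ / (r − g) = 25,061.4000 / (0.107 − 0.053) = 464,100.00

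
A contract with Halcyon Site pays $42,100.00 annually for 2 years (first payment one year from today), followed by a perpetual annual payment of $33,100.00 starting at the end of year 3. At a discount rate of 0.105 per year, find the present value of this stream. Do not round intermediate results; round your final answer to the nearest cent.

PV of 2-year annuity: $42,100.00 × [1 − (1+0.105)^−2] / 0.105 = 72578.77603
Perpetuity value at year 2: $33,100.00 / 0.105 = 315238.09524
PV of perpetuity: 315238.09524 / (1+0.105)^2 = 258174.97204
Total PV = 72578.77603 + 258174.97204 = 330753.74807

$330753.75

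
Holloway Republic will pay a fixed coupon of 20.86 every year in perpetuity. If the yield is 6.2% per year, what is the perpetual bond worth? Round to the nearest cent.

Level perpetuity: PV = C / r = 20.86 / 0.062 = 336.45

336.45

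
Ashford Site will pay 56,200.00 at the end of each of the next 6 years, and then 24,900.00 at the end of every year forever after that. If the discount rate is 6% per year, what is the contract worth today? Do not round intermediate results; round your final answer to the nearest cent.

568912.25

PV of 6-year annuity: 56,200.00 × [1 − (1+0.06)^−6] / 0.06 = 276353.62712
Perpetuity value at year 6: 24,900.00 / 0.06 = 415000.00000
PV of perpetuity: 415000.00000 / (1+0.06)^6 = 292558.62428
Total PV = 276353.62712 + 292558.62428 = 568912.25140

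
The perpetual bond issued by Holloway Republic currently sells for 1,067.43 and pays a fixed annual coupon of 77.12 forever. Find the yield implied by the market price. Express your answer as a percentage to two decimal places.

P = C/r ⇒ r = C/P = 77.12/1,067.43 = 0.072248

7.22%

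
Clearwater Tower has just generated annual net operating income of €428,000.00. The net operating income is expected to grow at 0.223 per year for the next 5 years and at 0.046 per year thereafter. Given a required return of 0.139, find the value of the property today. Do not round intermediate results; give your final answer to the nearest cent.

€9533459.00

D_1 = 523444.00000
D_2 = 640172.01200
D_3 = 782930.37068
D_4 = 957523.84334
D_5 = 1171051.66040
Terminal value at year 5: TV = D_5×(1+g_2)/(r−g_2) = 1224920.03678/0.093 = 13171183.19118
P_0 = D_1/(1+r)^1 + D_2/(1+r)^2 + D_3/(1+r)^3 + D_4/(1+r)^4 + D_5/(1+r)^5 + TV/(1+r)^5
    = 459564.53029 + 493456.91005 + 529848.81562 + 568924.58428 + 610882.14801 + 6870782.00877 = 9533458.99702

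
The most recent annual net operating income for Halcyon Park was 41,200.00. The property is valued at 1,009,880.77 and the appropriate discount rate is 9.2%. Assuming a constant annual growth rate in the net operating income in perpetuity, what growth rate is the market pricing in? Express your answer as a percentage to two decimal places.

P = D₀(1+g)/(r−g) ⇒ P(r−g) = D₀(1+g) ⇒ g(P+D₀) = P·r − D₀
g = (P·r − D₀)/(P + D₀) = (1,009,880.77×0.092 − 41,200.00) / (1,009,880.77 + 41,200.00) = 0.049196

4.92%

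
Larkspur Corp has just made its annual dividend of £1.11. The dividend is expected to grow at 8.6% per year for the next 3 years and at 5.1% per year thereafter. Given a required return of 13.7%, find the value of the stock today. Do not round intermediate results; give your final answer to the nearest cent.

£14.86

D_1 = 1.20546
D_2 = 1.30913
D_3 = 1.42171
Terminal value at year 3: TV = D_3×(1+g_2)/(r−g_2) = 1.49422/0.086 = 17.37468
P_0 = D_1/(1+r)^1 + D_2/(1+r)^2 + D_3/(1+r)^3 + TV/(1+r)^3
    = 1.06021 + 1.01266 + 0.96723 + 11.82049 = 14.86059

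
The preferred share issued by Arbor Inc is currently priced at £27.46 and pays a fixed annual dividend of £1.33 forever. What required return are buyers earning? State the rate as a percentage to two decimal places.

P = C/r ⇒ r = C/P = £1.33/£27.46 = 0.048434

4.84%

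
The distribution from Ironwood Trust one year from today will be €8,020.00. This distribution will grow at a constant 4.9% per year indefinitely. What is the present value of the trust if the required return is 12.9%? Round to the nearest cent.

€100250.00

Growing perpetuity: P = D₁ / (r − g) = €8,020.0000 / (0.129 − 0.049) = €100,250.00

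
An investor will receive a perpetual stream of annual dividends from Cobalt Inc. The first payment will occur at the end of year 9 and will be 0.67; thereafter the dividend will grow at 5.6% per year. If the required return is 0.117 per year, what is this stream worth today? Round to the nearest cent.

4.53

Value at end of year 8: C₁ / (r − g) = 0.67 / (0.117 − 0.056) = 10.9836
Discount to today: PV = 10.9836 / (1 + 0.117)^8 = 10.9836 / 2.423402 = 4.53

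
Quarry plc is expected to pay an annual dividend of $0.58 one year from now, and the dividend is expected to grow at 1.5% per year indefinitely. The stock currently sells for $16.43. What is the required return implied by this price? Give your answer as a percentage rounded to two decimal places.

5.03%

P = D₁/(r − g) ⇒ r = D₁/P + g = $0.5800/$16.43 + 0.015 = 0.035301 + 0.015 = 0.050301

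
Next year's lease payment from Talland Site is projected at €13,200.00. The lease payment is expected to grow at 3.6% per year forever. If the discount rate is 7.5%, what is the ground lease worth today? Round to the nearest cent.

Growing perpetuity: P = D₁ / (r − g) = €13,200.0000 / (0.075 − 0.036) = €338,461.54

€338461.54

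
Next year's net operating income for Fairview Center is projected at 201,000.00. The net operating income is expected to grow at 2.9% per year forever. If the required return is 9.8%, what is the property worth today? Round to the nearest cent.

Growing perpetuity: P = D₁ / (r − g) = 201,000.0000 / (0.098 − 0.029) = 2,913,043.48

2913043.48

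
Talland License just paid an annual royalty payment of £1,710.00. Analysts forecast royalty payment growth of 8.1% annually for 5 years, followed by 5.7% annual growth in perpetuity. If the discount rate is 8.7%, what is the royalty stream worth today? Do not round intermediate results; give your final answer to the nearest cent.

D_1 = 1848.51000
D_2 = 1998.23931
D_3 = 2160.09669
D_4 = 2335.06453
D_5 = 2524.20475
Terminal value at year 5: TV = D_5×(1+g_2)/(r−g_2) = 2668.08442/0.03 = 88936.14746
P_0 = D_1/(1+r)^1 + D_2/(1+r)^2 + D_3/(1+r)^3 + D_4/(1+r)^4 + D_5/(1+r)^5 + TV/(1+r)^5
    = 1700.56118 + 1691.17446 + 1681.83955 + 1672.55616 + 1663.32402 + 58604.44971 = 67013.90507

£67013.91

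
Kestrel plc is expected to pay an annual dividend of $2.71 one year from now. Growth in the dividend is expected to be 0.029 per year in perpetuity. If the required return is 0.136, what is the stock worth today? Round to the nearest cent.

Growing perpetuity: P = D₁ / (r − g) = $2.7100 / (0.136 − 0.029) = $25.33

$25.33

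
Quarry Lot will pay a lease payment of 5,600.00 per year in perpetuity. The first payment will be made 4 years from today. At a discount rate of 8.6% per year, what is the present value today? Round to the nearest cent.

50839.36

Value at end of year 3: C / r = 5,600.00 / 0.086 = 65,116.2791
Discount to today: PV = 65,116.2791 / (1 + 0.086)^3 = 65,116.2791 / 1.280824 = 50,839.36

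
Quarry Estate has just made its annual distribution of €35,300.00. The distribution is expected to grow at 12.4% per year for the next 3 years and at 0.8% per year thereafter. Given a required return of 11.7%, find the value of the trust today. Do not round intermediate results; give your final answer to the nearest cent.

€439852.70

D_1 = 39677.20000
D_2 = 44597.17280
D_3 = 50127.22223
Terminal value at year 3: TV = D_3×(1+g_2)/(r−g_2) = 50528.24001/0.109 = 463561.83491
P_0 = D_1/(1+r)^1 + D_2/(1+r)^2 + D_3/(1+r)^3 + TV/(1+r)^3
    = 35521.21755 + 35743.82142 + 35967.82030 + 332619.84275 = 439852.70202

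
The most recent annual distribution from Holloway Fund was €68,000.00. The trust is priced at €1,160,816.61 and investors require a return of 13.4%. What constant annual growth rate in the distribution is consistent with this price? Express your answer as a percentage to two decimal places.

P = D₀(1+g)/(r−g) ⇒ P(r−g) = D₀(1+g) ⇒ g(P+D₀) = P·r − D₀
g = (P·r − D₀)/(P + D₀) = (€1,160,816.61×0.134 − €68,000.00) / (€1,160,816.61 + €68,000.00) = 0.071247

7.12%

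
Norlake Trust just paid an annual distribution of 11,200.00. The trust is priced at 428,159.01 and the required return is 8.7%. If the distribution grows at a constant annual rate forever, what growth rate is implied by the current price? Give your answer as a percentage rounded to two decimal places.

P = D₀(1+g)/(r−g) ⇒ P(r−g) = D₀(1+g) ⇒ g(P+D₀) = P·r − D₀
g = (P·r − D₀)/(P + D₀) = (428,159.01×0.087 − 11,200.00) / (428,159.01 + 11,200.00) = 0.059291

5.93%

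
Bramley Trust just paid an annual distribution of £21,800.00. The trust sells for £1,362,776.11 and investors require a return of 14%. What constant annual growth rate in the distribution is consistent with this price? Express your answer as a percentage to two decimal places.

12.21%

P = D₀(1+g)/(r−g) ⇒ P(r−g) = D₀(1+g) ⇒ g(P+D₀) = P·r − D₀
g = (P·r − D₀)/(P + D₀) = (£1,362,776.11×0.14 − £21,800.00) / (£1,362,776.11 + £21,800.00) = 0.122051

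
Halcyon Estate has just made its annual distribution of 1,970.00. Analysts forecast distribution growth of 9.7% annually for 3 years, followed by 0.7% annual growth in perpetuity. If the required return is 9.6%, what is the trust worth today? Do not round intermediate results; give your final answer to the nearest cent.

D_1 = 2161.09000
D_2 = 2370.71573
D_3 = 2600.67516
Terminal value at year 3: TV = D_3×(1+g_2)/(r−g_2) = 2618.87988/0.089 = 29425.61665
P_0 = D_1/(1+r)^1 + D_2/(1+r)^2 + D_3/(1+r)^3 + TV/(1+r)^3
    = 1971.79745 + 1973.59653 + 1975.39726 + 22350.84312 = 28271.63436

28271.63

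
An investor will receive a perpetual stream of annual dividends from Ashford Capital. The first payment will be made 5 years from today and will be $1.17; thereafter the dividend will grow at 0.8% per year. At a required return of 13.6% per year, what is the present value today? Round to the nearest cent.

$5.49

Value at end of year 4: C₁ / (r − g) = $1.17 / (0.136 − 0.008) = $9.1406
Discount to today: PV = $9.1406 / (1 + 0.136)^4 = $9.1406 / 1.665380 = $5.49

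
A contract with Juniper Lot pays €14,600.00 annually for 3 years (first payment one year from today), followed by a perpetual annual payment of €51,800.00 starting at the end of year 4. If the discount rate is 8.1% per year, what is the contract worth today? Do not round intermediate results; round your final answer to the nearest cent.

PV of 3-year annuity: €14,600.00 × [1 − (1+0.081)^−3] / 0.081 = 37557.82792
Perpetuity value at year 3: €51,800.00 / 0.081 = 639506.17284
PV of perpetuity: 639506.17284 / (1+0.081)^3 = 506253.05735
Total PV = 37557.82792 + 506253.05735 = 543810.88526

€543810.89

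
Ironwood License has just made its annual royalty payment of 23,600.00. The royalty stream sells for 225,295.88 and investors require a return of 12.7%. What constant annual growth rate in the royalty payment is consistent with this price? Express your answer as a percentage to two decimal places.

2.01%

P = D₀(1+g)/(r−g) ⇒ P(r−g) = D₀(1+g) ⇒ g(P+D₀) = P·r − D₀
g = (P·r − D₀)/(P + D₀) = (225,295.88×0.127 − 23,600.00) / (225,295.88 + 23,600.00) = 0.020139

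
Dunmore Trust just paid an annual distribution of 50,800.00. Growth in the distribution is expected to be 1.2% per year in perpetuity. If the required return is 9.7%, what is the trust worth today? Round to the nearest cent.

D₁ = D₀ × (1 + g) = 50,800.00 × 1.012 = 51,409.6000
Growing perpetuity: P = D₁ / (r − g) = 51,409.6000 / (0.097 − 0.012) = 604,818.82

604818.82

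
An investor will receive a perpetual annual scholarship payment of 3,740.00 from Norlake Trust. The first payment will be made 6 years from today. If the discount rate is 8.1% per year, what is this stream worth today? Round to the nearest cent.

31279.38

Value at end of year 5: C / r = 3,740.00 / 0.081 = 46,172.8395
Discount to today: PV = 46,172.8395 / (1 + 0.081)^5 = 46,172.8395 / 1.476143 = 31,279.38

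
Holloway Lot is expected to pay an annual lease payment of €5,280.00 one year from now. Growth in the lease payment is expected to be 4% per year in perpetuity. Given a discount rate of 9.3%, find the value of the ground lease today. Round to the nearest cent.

Growing perpetuity: P = D₁ / (r − g) = €5,280.0000 / (0.093 − 0.04) = €99,622.64

€99622.64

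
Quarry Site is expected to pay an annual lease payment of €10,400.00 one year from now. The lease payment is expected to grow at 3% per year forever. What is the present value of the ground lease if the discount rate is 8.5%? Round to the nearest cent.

€189090.91

Growing perpetuity: P = D₁ / (r − g) = €10,400.0000 / (0.085 − 0.03) = €189,090.91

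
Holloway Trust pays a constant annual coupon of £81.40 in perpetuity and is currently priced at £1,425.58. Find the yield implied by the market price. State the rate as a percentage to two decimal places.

5.71%

P = C/r ⇒ r = C/P = £81.40/£1,425.58 = 0.057100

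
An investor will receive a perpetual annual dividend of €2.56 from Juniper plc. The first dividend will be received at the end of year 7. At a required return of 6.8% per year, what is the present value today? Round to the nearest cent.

€25.37

Value at end of year 6: C / r = €2.56 / 0.068 = €37.6471
Discount to today: PV = €37.6471 / (1 + 0.068)^6 = €37.6471 / 1.483978 = €25.37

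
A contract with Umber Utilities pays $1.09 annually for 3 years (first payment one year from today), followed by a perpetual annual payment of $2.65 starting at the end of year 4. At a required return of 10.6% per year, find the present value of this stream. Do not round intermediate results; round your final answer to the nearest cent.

PV of 3-year annuity: $1.09 × [1 − (1+0.106)^−3] / 0.106 = 2.68229
Perpetuity value at year 3: $2.65 / 0.106 = 25.00000
PV of perpetuity: 25.00000 / (1+0.106)^3 = 18.47884
Total PV = 2.68229 + 18.47884 = 21.16113

$21.16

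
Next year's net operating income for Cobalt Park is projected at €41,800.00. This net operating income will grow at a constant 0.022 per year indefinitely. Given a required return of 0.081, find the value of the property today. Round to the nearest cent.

€708474.58

Growing perpetuity: P = D₁ / (r − g) = €41,800.0000 / (0.081 − 0.022) = €708,474.58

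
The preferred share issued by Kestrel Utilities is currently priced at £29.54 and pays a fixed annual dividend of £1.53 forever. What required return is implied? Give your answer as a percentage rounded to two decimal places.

5.18%

P = C/r ⇒ r = C/P = £1.53/£29.54 = 0.051794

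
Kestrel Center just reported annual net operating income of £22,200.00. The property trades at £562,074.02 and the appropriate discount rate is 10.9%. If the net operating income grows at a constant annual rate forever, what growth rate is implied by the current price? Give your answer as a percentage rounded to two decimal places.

6.69%

P = D₀(1+g)/(r−g) ⇒ P(r−g) = D₀(1+g) ⇒ g(P+D₀) = P·r − D₀
g = (P·r − D₀)/(P + D₀) = (£562,074.02×0.109 − £22,200.00) / (£562,074.02 + £22,200.00) = 0.066863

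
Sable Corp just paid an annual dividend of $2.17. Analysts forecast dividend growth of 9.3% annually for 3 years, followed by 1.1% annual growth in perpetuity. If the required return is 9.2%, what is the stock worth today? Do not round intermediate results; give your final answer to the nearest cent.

D_1 = 2.37181
D_2 = 2.59239
D_3 = 2.83348
Terminal value at year 3: TV = D_3×(1+g_2)/(r−g_2) = 2.86465/0.081 = 35.36603
P_0 = D_1/(1+r)^1 + D_2/(1+r)^2 + D_3/(1+r)^3 + TV/(1+r)^3
    = 2.17199 + 2.17398 + 2.17597 + 27.15929 = 33.68122

$33.68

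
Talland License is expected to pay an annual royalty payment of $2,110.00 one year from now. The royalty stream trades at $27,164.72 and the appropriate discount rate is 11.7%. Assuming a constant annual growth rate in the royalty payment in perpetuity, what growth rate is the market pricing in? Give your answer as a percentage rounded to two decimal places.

3.93%

P = D₁/(r−g) ⇒ g = r − D₁/P = 0.117 − $2,110.00/$27,164.72 = 0.039326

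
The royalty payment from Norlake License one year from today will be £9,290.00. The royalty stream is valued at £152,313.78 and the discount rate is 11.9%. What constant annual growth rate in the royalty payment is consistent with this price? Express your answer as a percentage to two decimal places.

P = D₁/(r−g) ⇒ g = r − D₁/P = 0.119 − £9,290.00/£152,313.78 = 0.058007

5.80%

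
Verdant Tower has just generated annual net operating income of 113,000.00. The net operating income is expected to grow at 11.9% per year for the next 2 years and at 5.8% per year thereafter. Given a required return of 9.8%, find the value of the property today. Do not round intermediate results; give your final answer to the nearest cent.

D_1 = 126447.00000
D_2 = 141494.19300
Terminal value at year 2: TV = D_2×(1+g_2)/(r−g_2) = 149700.85619/0.04 = 3742521.40485
P_0 = D_1/(1+r)^1 + D_2/(1+r)^2 + TV/(1+r)^2
    = 115161.20219 + 117363.73884 + 3104270.89231 = 3336795.83333

3336795.83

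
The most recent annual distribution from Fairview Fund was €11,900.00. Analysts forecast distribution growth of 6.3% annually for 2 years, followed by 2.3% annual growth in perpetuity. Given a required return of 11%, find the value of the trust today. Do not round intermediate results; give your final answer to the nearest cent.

€150638.45

D_1 = 12649.70000
D_2 = 13446.63110
Terminal value at year 2: TV = D_2×(1+g_2)/(r−g_2) = 13755.90362/0.087 = 158113.83466
P_0 = D_1/(1+r)^1 + D_2/(1+r)^2 + TV/(1+r)^2
    = 11396.12613 + 10913.58745 + 128328.73522 = 150638.44879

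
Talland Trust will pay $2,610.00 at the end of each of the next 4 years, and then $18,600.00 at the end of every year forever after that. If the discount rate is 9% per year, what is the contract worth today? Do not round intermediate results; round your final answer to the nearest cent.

PV of 4-year annuity: $2,610.00 × [1 − (1+0.09)^−4] / 0.09 = 8455.66888
Perpetuity value at year 4: $18,600.00 / 0.09 = 206666.66667
PV of perpetuity: 206666.66667 / (1+0.09)^4 = 146407.87695
Total PV = 8455.66888 + 146407.87695 = 154863.54583

$154863.55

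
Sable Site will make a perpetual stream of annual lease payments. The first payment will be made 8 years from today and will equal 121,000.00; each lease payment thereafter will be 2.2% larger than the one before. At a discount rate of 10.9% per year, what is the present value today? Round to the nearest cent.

Value at end of year 7: C₁ / (r − g) = 121,000.00 / (0.109 − 0.022) = 1,390,804.5977
Discount to today: PV = 1,390,804.5977 / (1 + 0.109)^7 = 1,390,804.5977 / 2.063103 = 674,132.55

674132.55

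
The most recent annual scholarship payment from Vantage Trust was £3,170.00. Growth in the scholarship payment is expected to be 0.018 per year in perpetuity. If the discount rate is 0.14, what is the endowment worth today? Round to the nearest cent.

£26451.31

D₁ = D₀ × (1 + g) = £3,170.00 × 1.018 = £3,227.0600
Growing perpetuity: P = D₁ / (r − g) = £3,227.0600 / (0.14 − 0.018) = £26,451.31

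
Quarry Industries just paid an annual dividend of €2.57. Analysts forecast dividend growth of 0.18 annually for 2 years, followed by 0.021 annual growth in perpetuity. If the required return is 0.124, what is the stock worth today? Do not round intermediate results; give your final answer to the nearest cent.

€33.61

D_1 = 3.03260
D_2 = 3.57847
Terminal value at year 2: TV = D_2×(1+g_2)/(r−g_2) = 3.65362/0.103 = 35.47200
P_0 = D_1/(1+r)^1 + D_2/(1+r)^2 + TV/(1+r)^2
    = 2.69804 + 2.83246 + 28.07715 = 33.60766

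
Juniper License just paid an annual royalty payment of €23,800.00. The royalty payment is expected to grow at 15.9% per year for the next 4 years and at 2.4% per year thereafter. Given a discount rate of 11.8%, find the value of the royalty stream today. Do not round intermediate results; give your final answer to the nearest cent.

€403698.06

D_1 = 27584.20000
D_2 = 31970.08780
D_3 = 37053.33176
D_4 = 42944.81151
Terminal value at year 4: TV = D_4×(1+g_2)/(r−g_2) = 43975.48699/0.094 = 467824.32964
P_0 = D_1/(1+r)^1 + D_2/(1+r)^2 + D_3/(1+r)^3 + D_4/(1+r)^4 + TV/(1+r)^4
    = 24672.80859 + 25577.62536 + 26515.62414 + 27488.02181 + 299443.98225 = 403698.06215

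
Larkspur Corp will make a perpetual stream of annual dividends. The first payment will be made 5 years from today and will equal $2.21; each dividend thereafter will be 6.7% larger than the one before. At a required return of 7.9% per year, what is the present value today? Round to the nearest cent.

Value at end of year 4: C₁ / (r − g) = $2.21 / (0.079 − 0.067) = $184.1667
Discount to today: PV = $184.1667 / (1 + 0.079)^4 = $184.1667 / 1.355457 = $135.87

$135.87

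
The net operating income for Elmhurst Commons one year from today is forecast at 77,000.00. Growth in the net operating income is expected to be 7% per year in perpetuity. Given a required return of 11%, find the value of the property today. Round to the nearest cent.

1925000.00

Growing perpetuity: P = D₁ / (r − g) = 77,000.0000 / (0.11 − 0.07) = 1,925,000.00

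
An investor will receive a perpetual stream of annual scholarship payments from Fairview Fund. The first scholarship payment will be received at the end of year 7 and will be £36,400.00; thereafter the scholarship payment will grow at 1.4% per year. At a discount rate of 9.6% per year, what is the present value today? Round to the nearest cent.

£256108.63

Value at end of year 6: C₁ / (r − g) = £36,400.00 / (0.096 − 0.014) = £443,902.4390
Discount to today: PV = £443,902.4390 / (1 + 0.096)^6 = £443,902.4390 / 1.733258 = £256,108.63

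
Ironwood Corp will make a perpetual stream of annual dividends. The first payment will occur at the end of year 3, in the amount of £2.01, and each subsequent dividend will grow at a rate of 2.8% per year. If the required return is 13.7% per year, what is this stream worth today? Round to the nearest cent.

Value at end of year 2: C₁ / (r − g) = £2.01 / (0.137 − 0.028) = £18.4404
Discount to today: PV = £18.4404 / (1 + 0.137)^2 = £18.4404 / 1.292769 = £14.26

£14.26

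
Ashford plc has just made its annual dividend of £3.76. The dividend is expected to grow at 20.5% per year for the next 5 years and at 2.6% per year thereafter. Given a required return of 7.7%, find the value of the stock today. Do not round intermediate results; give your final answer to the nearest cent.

D_1 = 4.53080
D_2 = 5.45961
D_3 = 6.57883
D_4 = 7.92750
D_5 = 9.55263
Terminal value at year 5: TV = D_5×(1+g_2)/(r−g_2) = 9.80100/0.051 = 192.17649
P_0 = D_1/(1+r)^1 + D_2/(1+r)^2 + D_3/(1+r)^3 + D_4/(1+r)^4 + D_5/(1+r)^5 + TV/(1+r)^5
    = 4.20687 + 4.70685 + 5.26625 + 5.89214 + 6.59242 + 132.62389 = 159.28842

£159.29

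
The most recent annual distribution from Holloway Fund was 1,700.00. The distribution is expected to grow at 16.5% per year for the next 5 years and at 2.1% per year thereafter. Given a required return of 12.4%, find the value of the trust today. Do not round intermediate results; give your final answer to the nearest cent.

D_1 = 1980.50000
D_2 = 2307.28250
D_3 = 2687.98411
D_4 = 3131.50149
D_5 = 3648.19924
Terminal value at year 5: TV = D_5×(1+g_2)/(r−g_2) = 3724.81142/0.103 = 36163.21768
P_0 = D_1/(1+r)^1 + D_2/(1+r)^2 + D_3/(1+r)^3 + D_4/(1+r)^4 + D_5/(1+r)^5 + TV/(1+r)^5
    = 1762.01068 + 1826.28331 + 1892.90040 + 1961.94748 + 2033.51318 + 20157.44620 = 29634.10125

29634.10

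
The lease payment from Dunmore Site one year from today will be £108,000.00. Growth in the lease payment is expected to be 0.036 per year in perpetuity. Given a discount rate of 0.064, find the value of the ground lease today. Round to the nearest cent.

Growing perpetuity: P = D₁ / (r − g) = £108,000.0000 / (0.064 − 0.036) = £3,857,142.86

£3857142.86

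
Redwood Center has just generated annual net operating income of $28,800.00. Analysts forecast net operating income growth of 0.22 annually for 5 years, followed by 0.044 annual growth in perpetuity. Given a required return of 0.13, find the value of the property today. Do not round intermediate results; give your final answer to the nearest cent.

$695149.36

D_1 = 35136.00000
D_2 = 42865.92000
D_3 = 52296.42240
D_4 = 63801.63533
D_5 = 77837.99510
Terminal value at year 5: TV = D_5×(1+g_2)/(r−g_2) = 81262.86688/0.086 = 944917.05680
P_0 = D_1/(1+r)^1 + D_2/(1+r)^2 + D_3/(1+r)^3 + D_4/(1+r)^4 + D_5/(1+r)^5 + TV/(1+r)^5
    = 31093.80531 + 33570.30308 + 36244.04403 + 39130.73780 + 42247.34524 + 512863.12127 = 695149.35673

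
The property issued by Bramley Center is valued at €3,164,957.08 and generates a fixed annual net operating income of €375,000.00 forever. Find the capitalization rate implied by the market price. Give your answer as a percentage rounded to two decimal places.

P = C/r ⇒ r = C/P = €375,000.00/€3,164,957.08 = 0.118485

11.85%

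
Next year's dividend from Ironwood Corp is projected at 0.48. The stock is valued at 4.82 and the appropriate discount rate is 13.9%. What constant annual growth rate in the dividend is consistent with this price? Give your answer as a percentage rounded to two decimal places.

3.94%

P = D₁/(r−g) ⇒ g = r − D₁/P = 0.139 − 0.48/4.82 = 0.039415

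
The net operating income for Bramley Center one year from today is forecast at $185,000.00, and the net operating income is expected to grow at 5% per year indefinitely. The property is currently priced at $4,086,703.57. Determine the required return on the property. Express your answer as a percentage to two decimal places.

9.53%

P = D₁/(r − g) ⇒ r = D₁/P + g = $185,000.0000/$4,086,703.57 + 0.05 = 0.045269 + 0.05 = 0.095269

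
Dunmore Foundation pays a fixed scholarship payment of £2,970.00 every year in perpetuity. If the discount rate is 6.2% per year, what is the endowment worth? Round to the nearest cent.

£47903.23

Level perpetuity: PV = C / r = £2,970.00 / 0.062 = £47,903.23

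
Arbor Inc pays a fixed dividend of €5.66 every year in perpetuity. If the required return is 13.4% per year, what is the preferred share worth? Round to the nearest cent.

Level perpetuity: PV = C / r = €5.66 / 0.134 = €42.24

€42.24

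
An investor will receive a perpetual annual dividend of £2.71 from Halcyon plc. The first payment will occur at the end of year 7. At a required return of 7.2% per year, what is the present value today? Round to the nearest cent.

£24.80

Value at end of year 6: C / r = £2.71 / 0.072 = £37.6389
Discount to today: PV = £37.6389 / (1 + 0.072)^6 = £37.6389 / 1.517640 = £24.80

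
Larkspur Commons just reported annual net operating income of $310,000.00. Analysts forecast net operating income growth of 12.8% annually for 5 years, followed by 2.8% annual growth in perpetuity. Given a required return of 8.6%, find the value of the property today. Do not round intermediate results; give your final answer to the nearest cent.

D_1 = 349680.00000
D_2 = 394439.04000
D_3 = 444927.23712
D_4 = 501877.92347
D_5 = 566118.29768
Terminal value at year 5: TV = D_5×(1+g_2)/(r−g_2) = 581969.61001/0.058 = 10033958.79329
P_0 = D_1/(1+r)^1 + D_2/(1+r)^2 + D_3/(1+r)^3 + D_4/(1+r)^4 + D_5/(1+r)^5 + TV/(1+r)^5
    = 321988.95028 + 334441.56161 + 347375.76565 + 360810.18753 + 374764.17268 + 6642371.88823 = 8381752.52599

$8381752.53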